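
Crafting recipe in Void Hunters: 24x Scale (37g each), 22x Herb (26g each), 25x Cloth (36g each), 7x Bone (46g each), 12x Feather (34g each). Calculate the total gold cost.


Cost breakdown:
  Scale: 24 * 37 = 888
  Herb: 22 * 26 = 572
  Cloth: 25 * 36 = 900
  Bone: 7 * 46 = 322
  Feather: 12 * 34 = 408
Total = 888 + 572 + 900 + 322 + 408 = 3090

3090 gold


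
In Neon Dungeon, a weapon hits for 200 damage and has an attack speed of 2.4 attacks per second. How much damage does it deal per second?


DPS = damage * attack_speed
= 200 * 2.4
= 480.0

480.0 DPS


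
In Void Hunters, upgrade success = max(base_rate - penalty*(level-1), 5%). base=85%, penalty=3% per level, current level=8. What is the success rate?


raw_rate = 85 - 3 * (8 - 1)
= 85 - 3 * 7
= 85 - 21
= 64
Apply floor: max(64, 5) = 64%

64%


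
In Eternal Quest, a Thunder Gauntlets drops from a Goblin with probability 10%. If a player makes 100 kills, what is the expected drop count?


Expected drops = kills * (drop_rate / 100)
= 100 * (10 / 100)
= 100 * 0.1
= 10.0

10.0 drops


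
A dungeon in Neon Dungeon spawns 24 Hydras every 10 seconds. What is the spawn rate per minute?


Spawns per minute = count * (60 / interval)
= 24 * (60 / 10)
= 24 * 6.0
= 144.0

144.0 per minute


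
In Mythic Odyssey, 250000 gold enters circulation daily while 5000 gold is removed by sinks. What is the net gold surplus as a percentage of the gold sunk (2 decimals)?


Net gold = 250000 - 5000 = 245000
Inflation rate = net / sunk * 100 = 245000 / 5000 * 100
= 49.0 * 100
= 4900.00%

4900.00%


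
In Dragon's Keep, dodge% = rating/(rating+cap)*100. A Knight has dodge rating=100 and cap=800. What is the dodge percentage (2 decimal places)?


dodge% = 100 / (100 + 800) * 100
= 100 / 900 * 100
= 0.111111 * 100
= 11.11%

11.11%


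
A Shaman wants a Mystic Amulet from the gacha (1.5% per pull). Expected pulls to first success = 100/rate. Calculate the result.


Expected pulls for a geometric distribution = 1/p = 100 / rate%
= 100 / 1.5
= 66.67

66.67 pulls


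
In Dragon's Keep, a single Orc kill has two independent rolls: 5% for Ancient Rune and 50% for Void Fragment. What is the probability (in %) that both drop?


For independent events, P(both) = P(A) * P(B)
= 5% * 50%
= 250 / 100 %
= 2.5%

2.5%


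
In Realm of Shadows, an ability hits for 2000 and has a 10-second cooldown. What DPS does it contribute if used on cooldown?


DPS = damage / cooldown
= 2000 / 10
= 200.00

200.00 DPS


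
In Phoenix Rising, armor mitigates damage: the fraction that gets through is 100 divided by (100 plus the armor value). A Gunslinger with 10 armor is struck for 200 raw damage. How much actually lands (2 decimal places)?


actual = 200 * 100 / (100 + 10)
= 200 * 100 / 110
= 20000 / 110
= 181.82

181.82 damage


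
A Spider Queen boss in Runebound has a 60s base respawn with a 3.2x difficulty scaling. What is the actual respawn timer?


Respawn time = base * multiplier
= 60 * 3.2
= 192.0 seconds

192.0 seconds


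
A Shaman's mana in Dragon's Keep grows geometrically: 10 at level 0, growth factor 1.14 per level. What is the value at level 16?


value = base * growth^level
= 10 * 1.14^16
= 10 * 8.137249
= 81.37

81.37 mana


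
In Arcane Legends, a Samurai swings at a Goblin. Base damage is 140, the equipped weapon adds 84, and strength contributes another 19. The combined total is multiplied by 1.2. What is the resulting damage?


Sum base + weapon + str = 140 + 84 + 19 = 243
Multiply by 1.2:
243 * 1.2 = 291.6

291.6 damage


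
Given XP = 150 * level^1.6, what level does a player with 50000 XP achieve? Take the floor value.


XP = 150 * level^1.6, so level = (XP / 150)^(1/1.6)
= (50000 / 150)^(1/1.6)
= 333.3333^0.625
= 37.7398
Floor: level = 37

level 37


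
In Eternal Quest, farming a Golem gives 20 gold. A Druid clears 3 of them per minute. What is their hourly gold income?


Gold per minute = 20 * 3 = 60
Gold per hour = 60 * 60 = 3600

3600 gold/hour


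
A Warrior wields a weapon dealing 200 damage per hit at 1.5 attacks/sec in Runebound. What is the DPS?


DPS = damage * attack_speed
= 200 * 1.5
= 300.0

300.0 DPS


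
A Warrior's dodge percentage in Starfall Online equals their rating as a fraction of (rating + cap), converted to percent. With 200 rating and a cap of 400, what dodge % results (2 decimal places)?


dodge% = 200 / (200 + 400) * 100
= 200 / 600 * 100
= 0.333333 * 100
= 33.33%

33.33%


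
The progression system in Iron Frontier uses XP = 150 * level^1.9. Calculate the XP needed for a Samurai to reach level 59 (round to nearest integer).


XP = 150 * level^1.9
Substitute level = 59:
XP = 150 * 59^1.9
= 150 * 2315.3616
= 347304

347304 XP


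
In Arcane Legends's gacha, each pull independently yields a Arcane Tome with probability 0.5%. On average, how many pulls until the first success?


Expected pulls for a geometric distribution = 1/p = 100 / rate%
= 100 / 0.5
= 200.0

200.0 pulls


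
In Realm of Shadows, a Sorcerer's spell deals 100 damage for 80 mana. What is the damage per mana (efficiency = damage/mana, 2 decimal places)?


Efficiency = damage / mana
= 100 / 80
= 1.25

1.25 dmg/mana


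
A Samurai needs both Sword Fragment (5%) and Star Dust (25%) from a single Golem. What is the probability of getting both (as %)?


For independent events, P(both) = P(A) * P(B)
= 5% * 25%
= 125 / 100 %
= 1.25%

1.25%


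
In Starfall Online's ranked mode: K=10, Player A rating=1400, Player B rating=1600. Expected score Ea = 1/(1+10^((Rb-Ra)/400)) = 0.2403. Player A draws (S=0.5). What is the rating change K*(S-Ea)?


Elo update: delta = K * (S - Ea), where S = 0.5 (draws)
S - Ea = 0.5 - 0.2403 = 0.2597
Rating change = 10 * 0.2597
= 2.60

2.60 rating points


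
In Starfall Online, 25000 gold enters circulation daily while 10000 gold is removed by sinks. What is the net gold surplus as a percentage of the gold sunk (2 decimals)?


Net gold = 25000 - 10000 = 15000
Inflation rate = net / sunk * 100 = 15000 / 10000 * 100
= 1.5 * 100
= 150.00%

150.00%


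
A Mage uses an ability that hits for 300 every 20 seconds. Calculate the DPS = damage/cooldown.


DPS = damage / cooldown
= 300 / 20
= 15.00

15.00 DPS


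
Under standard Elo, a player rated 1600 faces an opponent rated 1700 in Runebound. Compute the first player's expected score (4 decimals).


Elo expected score: Ea = 1/(1 + 10^((Rb-Ra)/400))
Rb - Ra = 1700 - 1600 = 100
(Rb-Ra)/400 = 100/400 = 0.25
10^0.25 = 1.778279
Ea = 1/(1 + 1.778279) = 1/2.778279 = 0.3599

0.3599


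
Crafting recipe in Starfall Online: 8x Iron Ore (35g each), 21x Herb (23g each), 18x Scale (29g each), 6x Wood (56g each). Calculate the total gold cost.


Cost breakdown:
  Iron Ore: 8 * 35 = 280
  Herb: 21 * 23 = 483
  Scale: 18 * 29 = 522
  Wood: 6 * 56 = 336
Total = 280 + 483 + 522 + 336 = 1621

1621 gold


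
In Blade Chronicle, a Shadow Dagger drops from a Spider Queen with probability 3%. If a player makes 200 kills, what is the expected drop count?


Expected drops = kills * (drop_rate / 100)
= 200 * (3 / 100)
= 200 * 0.03
= 6.0

6.0 drops


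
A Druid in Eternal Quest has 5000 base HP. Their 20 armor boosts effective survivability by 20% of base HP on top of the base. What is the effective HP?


EHP = 5000 * (1 + 20/100)
= 5000 * (1 + 0.2)
= 5000 * 1.2
= 6000.0

6000.0 EHP


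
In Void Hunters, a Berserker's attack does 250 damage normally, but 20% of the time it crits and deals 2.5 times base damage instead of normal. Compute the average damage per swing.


E[dmg] = base * (1 + crit_chance * (crit_mult - 1))
cc as decimal = 20/100 = 0.2
cm - 1 = 2.5 - 1 = 1.5
Bonus factor = 0.2 * 1.5 = 0.3
Total multiplier = 1 + 0.3 = 1.3
Expected damage = 250 * 1.3 = 325.00

325.00 damage


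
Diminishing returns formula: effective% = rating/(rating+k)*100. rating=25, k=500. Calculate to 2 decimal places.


effective% = rating / (rating + k) * 100
= 25 / (25 + 500) * 100
= 25 / 525 * 100
= 0.047619 * 100
= 4.76%

4.76%


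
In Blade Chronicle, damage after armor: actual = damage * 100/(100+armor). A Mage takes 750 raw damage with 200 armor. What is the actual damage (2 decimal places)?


actual = 750 * 100 / (100 + 200)
= 750 * 100 / 300
= 75000 / 300
= 250.00

250.00 damage


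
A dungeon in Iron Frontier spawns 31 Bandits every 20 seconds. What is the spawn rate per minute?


Spawns per minute = count * (60 / interval)
= 31 * (60 / 20)
= 31 * 3.0
= 93.0

93.0 per minute


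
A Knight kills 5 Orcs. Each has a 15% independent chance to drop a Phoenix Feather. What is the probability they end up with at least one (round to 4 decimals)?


P(at least one) = 1 - P(none) = 1 - (1-p)^n
p = 15/100 = 0.15
1 - p = 0.85
(1 - p)^5 = 0.85^5 = 0.443705
P(at least one) = 1 - 0.443705 = 0.5563

0.5563


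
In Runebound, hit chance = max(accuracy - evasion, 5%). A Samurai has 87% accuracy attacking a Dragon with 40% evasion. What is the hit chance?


accuracy - evasion = 87 - 40 = 47
Apply floor: max(47, 5) = 47
Hit chance = 47%

47%


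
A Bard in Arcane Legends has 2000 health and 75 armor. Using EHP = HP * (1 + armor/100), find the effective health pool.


EHP = 2000 * (1 + 75/100)
= 2000 * (1 + 0.75)
= 2000 * 1.75
= 3500.0

3500.0 EHP


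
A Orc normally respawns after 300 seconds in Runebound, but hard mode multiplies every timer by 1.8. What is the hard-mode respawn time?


Respawn time = base * multiplier
= 300 * 1.8
= 540.0 seconds

540.0 seconds


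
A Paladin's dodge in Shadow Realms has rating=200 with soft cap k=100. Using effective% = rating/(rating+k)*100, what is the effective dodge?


effective% = rating / (rating + k) * 100
= 200 / (200 + 100) * 100
= 200 / 300 * 100
= 0.666667 * 100
= 66.67%

66.67%


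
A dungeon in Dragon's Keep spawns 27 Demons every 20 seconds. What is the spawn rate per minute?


Spawns per minute = count * (60 / interval)
= 27 * (60 / 20)
= 27 * 3.0
= 81.0

81.0 per minute


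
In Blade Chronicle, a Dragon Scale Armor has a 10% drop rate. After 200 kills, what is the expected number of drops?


Expected drops = kills * (drop_rate / 100)
= 200 * (10 / 100)
= 200 * 0.1
= 20.0

20.0 drops


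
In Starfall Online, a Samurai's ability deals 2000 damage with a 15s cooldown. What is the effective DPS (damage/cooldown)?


DPS = damage / cooldown
= 2000 / 15
= 133.33

133.33 DPS


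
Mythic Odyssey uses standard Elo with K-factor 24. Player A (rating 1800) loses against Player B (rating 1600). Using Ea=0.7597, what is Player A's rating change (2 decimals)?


Elo update: delta = K * (S - Ea), where S = 0 (loses)
S - Ea = 0 - 0.7597 = -0.7597
Rating change = 24 * -0.7597
= -18.23

-18.23 rating points


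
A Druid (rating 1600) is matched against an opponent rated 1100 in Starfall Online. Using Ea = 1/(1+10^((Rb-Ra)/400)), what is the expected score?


Elo expected score: Ea = 1/(1 + 10^((Rb-Ra)/400))
Rb - Ra = 1100 - 1600 = -500
(Rb-Ra)/400 = -500/400 = -1.25
10^-1.25 = 0.056234
Ea = 1/(1 + 0.056234) = 1/1.056234 = 0.9468

0.9468


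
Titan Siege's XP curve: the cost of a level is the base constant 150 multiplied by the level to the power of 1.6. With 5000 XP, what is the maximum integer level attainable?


XP = 150 * level^1.6, so level = (XP / 150)^(1/1.6)
= (5000 / 150)^(1/1.6)
= 33.3333^0.625
= 8.9495
Floor: level = 8

level 8


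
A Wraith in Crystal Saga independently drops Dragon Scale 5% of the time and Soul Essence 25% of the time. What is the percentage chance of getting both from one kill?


For independent events, P(both) = P(A) * P(B)
= 5% * 25%
= 125 / 100 %
= 1.25%

1.25%


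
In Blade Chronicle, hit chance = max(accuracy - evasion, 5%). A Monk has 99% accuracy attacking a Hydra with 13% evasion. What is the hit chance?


accuracy - evasion = 99 - 13 = 86
Apply floor: max(86, 5) = 86
Hit chance = 86%

86%


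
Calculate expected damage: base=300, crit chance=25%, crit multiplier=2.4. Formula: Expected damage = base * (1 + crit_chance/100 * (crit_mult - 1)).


E[dmg] = base * (1 + crit_chance * (crit_mult - 1))
cc as decimal = 25/100 = 0.25
cm - 1 = 2.4 - 1 = 1.4
Bonus factor = 0.25 * 1.4 = 0.35
Total multiplier = 1 + 0.35 = 1.35
Expected damage = 300 * 1.35 = 405.00

405.00 damage


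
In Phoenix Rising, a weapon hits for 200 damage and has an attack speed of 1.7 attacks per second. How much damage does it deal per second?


DPS = damage * attack_speed
= 200 * 1.7
= 340.0

340.0 DPS


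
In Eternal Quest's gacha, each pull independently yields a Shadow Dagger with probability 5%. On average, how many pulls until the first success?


Expected pulls for a geometric distribution = 1/p = 100 / rate%
= 100 / 5
= 20.0

20.0 pulls


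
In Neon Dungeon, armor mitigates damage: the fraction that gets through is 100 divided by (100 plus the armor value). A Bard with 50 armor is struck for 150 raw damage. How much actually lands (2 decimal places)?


actual = 150 * 100 / (100 + 50)
= 150 * 100 / 150
= 15000 / 150
= 100.00

100.00 damage


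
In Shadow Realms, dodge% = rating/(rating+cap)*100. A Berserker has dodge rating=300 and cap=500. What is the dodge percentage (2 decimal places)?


dodge% = 300 / (300 + 500) * 100
= 300 / 800 * 100
= 0.375 * 100
= 37.50%

37.50%


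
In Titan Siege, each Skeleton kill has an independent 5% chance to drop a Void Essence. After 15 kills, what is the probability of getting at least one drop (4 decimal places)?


P(at least one) = 1 - P(none) = 1 - (1-p)^n
p = 5/100 = 0.05
1 - p = 0.95
(1 - p)^15 = 0.95^15 = 0.463291
P(at least one) = 1 - 0.463291 = 0.5367

0.5367


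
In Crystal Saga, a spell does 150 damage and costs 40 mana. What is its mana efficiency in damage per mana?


Efficiency = damage / mana
= 150 / 40
= 3.75

3.75 dmg/mana


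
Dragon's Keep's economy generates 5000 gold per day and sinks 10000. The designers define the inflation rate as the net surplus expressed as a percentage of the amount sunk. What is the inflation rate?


Net gold = 5000 - 10000 = -5000
Inflation rate = net / sunk * 100 = -5000 / 10000 * 100
= -0.5 * 100
= -50.00%

-50.00%


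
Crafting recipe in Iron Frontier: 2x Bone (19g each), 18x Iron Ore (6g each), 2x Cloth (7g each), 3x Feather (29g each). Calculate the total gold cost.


Cost breakdown:
  Bone: 2 * 19 = 38
  Iron Ore: 18 * 6 = 108
  Cloth: 2 * 7 = 14
  Feather: 3 * 29 = 87
Total = 38 + 108 + 14 + 87 = 247

247 gold


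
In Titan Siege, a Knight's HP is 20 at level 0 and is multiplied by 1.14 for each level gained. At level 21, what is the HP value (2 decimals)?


value = base * growth^level
= 20 * 1.14^21
= 20 * 15.667578
= 313.35

313.35 HP


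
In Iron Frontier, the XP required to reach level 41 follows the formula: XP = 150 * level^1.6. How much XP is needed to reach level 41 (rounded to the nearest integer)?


XP = 150 * level^1.6
Substitute level = 41:
XP = 150 * 41^1.6
= 150 * 380.5872
= 57088

57088 XP


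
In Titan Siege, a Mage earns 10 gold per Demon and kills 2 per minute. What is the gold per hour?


Gold per minute = 10 * 2 = 20
Gold per hour = 20 * 60 = 1200

1200 gold/hour


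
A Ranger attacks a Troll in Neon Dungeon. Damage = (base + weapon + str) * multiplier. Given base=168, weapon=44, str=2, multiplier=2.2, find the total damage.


Sum base + weapon + str = 168 + 44 + 2 = 214
Multiply by 2.2:
214 * 2.2 = 470.8

470.8 damage


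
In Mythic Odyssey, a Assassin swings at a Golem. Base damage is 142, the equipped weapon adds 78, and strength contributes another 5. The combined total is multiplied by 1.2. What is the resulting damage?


Sum base + weapon + str = 142 + 78 + 5 = 225
Multiply by 1.2:
225 * 1.2 = 270.0

270.0 damage


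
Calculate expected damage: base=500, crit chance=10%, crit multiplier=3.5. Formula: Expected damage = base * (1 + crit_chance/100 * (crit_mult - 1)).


E[dmg] = base * (1 + crit_chance * (crit_mult - 1))
cc as decimal = 10/100 = 0.1
cm - 1 = 3.5 - 1 = 2.5
Bonus factor = 0.1 * 2.5 = 0.25
Total multiplier = 1 + 0.25 = 1.25
Expected damage = 500 * 1.25 = 625.00

625.00 damage


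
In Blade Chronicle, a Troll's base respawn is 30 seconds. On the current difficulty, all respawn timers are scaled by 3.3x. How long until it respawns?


Respawn time = base * multiplier
= 30 * 3.3
= 99.0 seconds

99.0 seconds


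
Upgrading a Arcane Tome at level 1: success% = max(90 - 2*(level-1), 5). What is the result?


raw_rate = 90 - 2 * (1 - 1)
= 90 - 2 * 0
= 90 - 0
= 90
Apply floor: max(90, 5) = 90%

90%


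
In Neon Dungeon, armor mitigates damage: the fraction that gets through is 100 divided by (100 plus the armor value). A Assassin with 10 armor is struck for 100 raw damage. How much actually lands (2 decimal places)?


actual = 100 * 100 / (100 + 10)
= 100 * 100 / 110
= 10000 / 110
= 90.91

90.91 damage


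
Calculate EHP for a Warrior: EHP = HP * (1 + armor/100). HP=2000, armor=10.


EHP = 2000 * (1 + 10/100)
= 2000 * (1 + 0.1)
= 2000 * 1.1
= 2200.0

2200.0 EHP


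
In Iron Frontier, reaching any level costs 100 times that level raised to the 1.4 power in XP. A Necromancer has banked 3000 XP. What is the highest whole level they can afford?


XP = 100 * level^1.4, so level = (XP / 100)^(1/1.4)
= (3000 / 100)^(1/1.4)
= 30.0^0.7143
= 11.3524
Floor: level = 11

level 11


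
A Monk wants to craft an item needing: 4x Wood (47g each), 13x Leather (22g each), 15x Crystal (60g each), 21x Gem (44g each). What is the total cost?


Cost breakdown:
  Wood: 4 * 47 = 188
  Leather: 13 * 22 = 286
  Crystal: 15 * 60 = 900
  Gem: 21 * 44 = 924
Total = 188 + 286 + 900 + 924 = 2298

2298 gold


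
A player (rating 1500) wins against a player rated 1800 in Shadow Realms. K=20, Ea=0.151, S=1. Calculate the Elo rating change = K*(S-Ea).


Elo update: delta = K * (S - Ea), where S = 1 (wins)
S - Ea = 1 - 0.151 = 0.849
Rating change = 20 * 0.849
= 16.98

16.98 rating points


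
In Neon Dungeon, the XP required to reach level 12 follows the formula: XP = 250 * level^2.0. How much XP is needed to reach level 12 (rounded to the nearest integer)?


XP = 250 * level^2.0
Substitute level = 12:
XP = 250 * 12^2.0
= 250 * 144.0
= 36000

36000 XP


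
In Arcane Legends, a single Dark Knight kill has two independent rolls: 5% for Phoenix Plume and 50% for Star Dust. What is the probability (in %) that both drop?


For independent events, P(both) = P(A) * P(B)
= 5% * 50%
= 250 / 100 %
= 2.5%

2.5%


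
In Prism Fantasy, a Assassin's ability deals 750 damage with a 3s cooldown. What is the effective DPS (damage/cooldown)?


DPS = damage / cooldown
= 750 / 3
= 250.00

250.00 DPS


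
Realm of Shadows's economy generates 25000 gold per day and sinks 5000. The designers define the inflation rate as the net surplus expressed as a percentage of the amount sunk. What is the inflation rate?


Net gold = 25000 - 5000 = 20000
Inflation rate = net / sunk * 100 = 20000 / 5000 * 100
= 4.0 * 100
= 400.00%

400.00%


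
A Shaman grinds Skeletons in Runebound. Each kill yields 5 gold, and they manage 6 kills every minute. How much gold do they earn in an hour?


Gold per minute = 5 * 6 = 30
Gold per hour = 30 * 60 = 1800

1800 gold/hour


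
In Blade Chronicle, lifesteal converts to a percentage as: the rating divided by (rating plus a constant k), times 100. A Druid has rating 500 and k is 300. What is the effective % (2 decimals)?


effective% = rating / (rating + k) * 100
= 500 / (500 + 300) * 100
= 500 / 800 * 100
= 0.625 * 100
= 62.50%

62.50%


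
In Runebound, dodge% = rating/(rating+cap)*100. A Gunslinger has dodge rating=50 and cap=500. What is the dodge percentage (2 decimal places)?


dodge% = 50 / (50 + 500) * 100
= 50 / 550 * 100
= 0.090909 * 100
= 9.09%

9.09%


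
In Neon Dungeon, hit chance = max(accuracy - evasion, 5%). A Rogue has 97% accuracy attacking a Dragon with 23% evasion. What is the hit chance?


accuracy - evasion = 97 - 23 = 74
Apply floor: max(74, 5) = 74
Hit chance = 74%

74%


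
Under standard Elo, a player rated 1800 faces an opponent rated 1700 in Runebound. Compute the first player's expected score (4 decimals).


Elo expected score: Ea = 1/(1 + 10^((Rb-Ra)/400))
Rb - Ra = 1700 - 1800 = -100
(Rb-Ra)/400 = -100/400 = -0.25
10^-0.25 = 0.562341
Ea = 1/(1 + 0.562341) = 1/1.562341 = 0.6401

0.6401


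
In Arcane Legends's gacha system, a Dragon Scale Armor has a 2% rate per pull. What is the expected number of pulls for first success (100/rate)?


Expected pulls for a geometric distribution = 1/p = 100 / rate%
= 100 / 2
= 50.0

50.0 pulls


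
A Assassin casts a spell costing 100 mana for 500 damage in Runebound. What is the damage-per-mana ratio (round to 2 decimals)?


Efficiency = damage / mana
= 500 / 100
= 5.00

5.00 dmg/mana


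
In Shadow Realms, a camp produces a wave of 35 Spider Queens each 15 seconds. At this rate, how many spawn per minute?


Spawns per minute = count * (60 / interval)
= 35 * (60 / 15)
= 35 * 4.0
= 140.0

140.0 per minute


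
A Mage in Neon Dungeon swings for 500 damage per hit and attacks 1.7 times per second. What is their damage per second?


DPS = damage * attack_speed
= 500 * 1.7
= 850.0

850.0 DPS


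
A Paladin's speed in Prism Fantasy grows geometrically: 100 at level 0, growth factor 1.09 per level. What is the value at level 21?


value = base * growth^level
= 100 * 1.09^21
= 100 * 6.108808
= 610.88

610.88 speed


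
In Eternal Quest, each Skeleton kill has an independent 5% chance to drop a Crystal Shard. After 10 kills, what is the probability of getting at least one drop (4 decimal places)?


P(at least one) = 1 - P(none) = 1 - (1-p)^n
p = 5/100 = 0.05
1 - p = 0.95
(1 - p)^10 = 0.95^10 = 0.598737
P(at least one) = 1 - 0.598737 = 0.4013

0.4013


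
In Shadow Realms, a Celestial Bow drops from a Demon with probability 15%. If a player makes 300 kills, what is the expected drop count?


Expected drops = kills * (drop_rate / 100)
= 300 * (15 / 100)
= 300 * 0.15
= 45.0

45.0 drops


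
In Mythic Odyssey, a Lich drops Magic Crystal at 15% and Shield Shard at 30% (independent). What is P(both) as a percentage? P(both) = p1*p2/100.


For independent events, P(both) = P(A) * P(B)
= 15% * 30%
= 450 / 100 %
= 4.5%

4.5%


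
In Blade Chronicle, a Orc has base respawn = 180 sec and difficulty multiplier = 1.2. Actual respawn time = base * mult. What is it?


Respawn time = base * multiplier
= 180 * 1.2
= 216.0 seconds

216.0 seconds


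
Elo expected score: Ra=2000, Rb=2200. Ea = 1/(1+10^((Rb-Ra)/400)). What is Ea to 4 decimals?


Elo expected score: Ea = 1/(1 + 10^((Rb-Ra)/400))
Rb - Ra = 2200 - 2000 = 200
(Rb-Ra)/400 = 200/400 = 0.5
10^0.5 = 3.162278
Ea = 1/(1 + 3.162278) = 1/4.162278 = 0.2403

0.2403


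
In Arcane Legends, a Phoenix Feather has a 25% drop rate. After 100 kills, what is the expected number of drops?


Expected drops = kills * (drop_rate / 100)
= 100 * (25 / 100)
= 100 * 0.25
= 25.0

25.0 drops


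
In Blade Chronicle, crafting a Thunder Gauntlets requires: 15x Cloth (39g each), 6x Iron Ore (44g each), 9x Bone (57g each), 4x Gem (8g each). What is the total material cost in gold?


Cost breakdown:
  Cloth: 15 * 39 = 585
  Iron Ore: 6 * 44 = 264
  Bone: 9 * 57 = 513
  Gem: 4 * 8 = 32
Total = 585 + 264 + 513 + 32 = 1394

1394 gold


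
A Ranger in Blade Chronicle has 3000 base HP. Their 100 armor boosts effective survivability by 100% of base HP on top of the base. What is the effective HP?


EHP = 3000 * (1 + 100/100)
= 3000 * (1 + 1.0)
= 3000 * 2.0
= 6000.0

6000.0 EHP


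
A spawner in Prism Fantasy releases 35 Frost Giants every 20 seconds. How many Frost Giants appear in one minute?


Spawns per minute = count * (60 / interval)
= 35 * (60 / 20)
= 35 * 3.0
= 105.0

105.0 per minute


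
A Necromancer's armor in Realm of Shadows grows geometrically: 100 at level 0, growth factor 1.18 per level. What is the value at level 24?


value = base * growth^level
= 100 * 1.18^24
= 100 * 53.109006
= 5310.90

5310.90 armor


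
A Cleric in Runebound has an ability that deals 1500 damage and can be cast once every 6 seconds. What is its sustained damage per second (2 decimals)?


DPS = damage / cooldown
= 1500 / 6
= 250.00

250.00 DPS


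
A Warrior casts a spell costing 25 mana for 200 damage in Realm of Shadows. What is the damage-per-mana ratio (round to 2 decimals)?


Efficiency = damage / mana
= 200 / 25
= 8.00

8.00 dmg/mana


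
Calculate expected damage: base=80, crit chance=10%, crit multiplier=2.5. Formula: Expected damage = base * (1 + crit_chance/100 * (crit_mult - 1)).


E[dmg] = base * (1 + crit_chance * (crit_mult - 1))
cc as decimal = 10/100 = 0.1
cm - 1 = 2.5 - 1 = 1.5
Bonus factor = 0.1 * 1.5 = 0.15
Total multiplier = 1 + 0.15 = 1.15
Expected damage = 80 * 1.15 = 92.00

92.00 damage


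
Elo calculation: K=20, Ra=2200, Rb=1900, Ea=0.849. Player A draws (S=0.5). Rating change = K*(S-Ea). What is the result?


Elo update: delta = K * (S - Ea), where S = 0.5 (draws)
S - Ea = 0.5 - 0.849 = -0.349
Rating change = 20 * -0.349
= -6.98

-6.98 rating points


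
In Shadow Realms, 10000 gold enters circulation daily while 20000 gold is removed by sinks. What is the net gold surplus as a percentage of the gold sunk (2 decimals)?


Net gold = 10000 - 20000 = -10000
Inflation rate = net / sunk * 100 = -10000 / 20000 * 100
= -0.5 * 100
= -50.00%

-50.00%


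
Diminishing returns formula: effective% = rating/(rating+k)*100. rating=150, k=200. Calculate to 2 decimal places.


effective% = rating / (rating + k) * 100
= 150 / (150 + 200) * 100
= 150 / 350 * 100
= 0.428571 * 100
= 42.86%

42.86%


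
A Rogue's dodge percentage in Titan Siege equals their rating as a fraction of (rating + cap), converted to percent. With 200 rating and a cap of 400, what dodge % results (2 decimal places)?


dodge% = 200 / (200 + 400) * 100
= 200 / 600 * 100
= 0.333333 * 100
= 33.33%

33.33%


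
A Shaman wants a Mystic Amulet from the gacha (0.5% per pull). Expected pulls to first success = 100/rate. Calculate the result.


Expected pulls for a geometric distribution = 1/p = 100 / rate%
= 100 / 0.5
= 200.0

200.0 pulls


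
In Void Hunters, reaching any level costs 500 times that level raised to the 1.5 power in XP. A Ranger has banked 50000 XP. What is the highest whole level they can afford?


XP = 500 * level^1.5, so level = (XP / 500)^(1/1.5)
= (50000 / 500)^(1/1.5)
= 100.0^0.6667
= 21.5443
Floor: level = 21

level 21


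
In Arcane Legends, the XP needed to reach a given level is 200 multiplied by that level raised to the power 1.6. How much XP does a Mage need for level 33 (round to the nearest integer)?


XP = 200 * level^1.6
Substitute level = 33:
XP = 200 * 33^1.6
= 200 * 268.9195
= 53784

53784 XP


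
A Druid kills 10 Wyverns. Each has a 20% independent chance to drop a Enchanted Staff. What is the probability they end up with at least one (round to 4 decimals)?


P(at least one) = 1 - P(none) = 1 - (1-p)^n
p = 20/100 = 0.2
1 - p = 0.8
(1 - p)^10 = 0.8^10 = 0.107374
P(at least one) = 1 - 0.107374 = 0.8926

0.8926


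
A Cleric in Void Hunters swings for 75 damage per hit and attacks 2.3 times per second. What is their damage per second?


DPS = damage * attack_speed
= 75 * 2.3
= 172.5

172.5 DPS


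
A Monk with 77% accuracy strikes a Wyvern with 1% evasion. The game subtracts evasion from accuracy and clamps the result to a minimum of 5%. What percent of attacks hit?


accuracy - evasion = 77 - 1 = 76
Apply floor: max(76, 5) = 76
Hit chance = 76%

76%


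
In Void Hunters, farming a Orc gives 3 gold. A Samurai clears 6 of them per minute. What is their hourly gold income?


Gold per minute = 3 * 6 = 18
Gold per hour = 18 * 60 = 1080

1080 gold/hour


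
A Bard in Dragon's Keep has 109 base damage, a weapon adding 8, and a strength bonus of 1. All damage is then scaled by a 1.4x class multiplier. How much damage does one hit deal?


Sum base + weapon + str = 109 + 8 + 1 = 118
Multiply by 1.4:
118 * 1.4 = 165.2

165.2 damage


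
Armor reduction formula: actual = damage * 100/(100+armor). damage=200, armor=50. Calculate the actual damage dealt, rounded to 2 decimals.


actual = 200 * 100 / (100 + 50)
= 200 * 100 / 150
= 20000 / 150
= 133.33

133.33 damage


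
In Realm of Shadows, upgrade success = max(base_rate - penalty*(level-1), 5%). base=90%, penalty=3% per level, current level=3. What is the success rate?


raw_rate = 90 - 3 * (3 - 1)
= 90 - 3 * 2
= 90 - 6
= 84
Apply floor: max(84, 5) = 84%

84%


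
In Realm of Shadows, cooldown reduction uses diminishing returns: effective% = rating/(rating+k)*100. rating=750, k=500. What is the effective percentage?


effective% = rating / (rating + k) * 100
= 750 / (750 + 500) * 100
= 750 / 1250 * 100
= 0.6 * 100
= 60.00%

60.00%


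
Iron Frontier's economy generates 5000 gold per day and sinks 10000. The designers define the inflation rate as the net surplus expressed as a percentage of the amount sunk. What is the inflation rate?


Net gold = 5000 - 10000 = -5000
Inflation rate = net / sunk * 100 = -5000 / 10000 * 100
= -0.5 * 100
= -50.00%

-50.00%


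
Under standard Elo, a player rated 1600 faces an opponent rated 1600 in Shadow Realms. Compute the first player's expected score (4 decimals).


Elo expected score: Ea = 1/(1 + 10^((Rb-Ra)/400))
Rb - Ra = 1600 - 1600 = 0
(Rb-Ra)/400 = 0/400 = 0.0
10^0.0 = 1.0
Ea = 1/(1 + 1.0) = 1/2.0 = 0.5000

0.5000


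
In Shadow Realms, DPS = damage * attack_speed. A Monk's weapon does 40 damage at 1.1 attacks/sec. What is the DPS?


DPS = damage * attack_speed
= 40 * 1.1
= 44.0

44.0 DPS


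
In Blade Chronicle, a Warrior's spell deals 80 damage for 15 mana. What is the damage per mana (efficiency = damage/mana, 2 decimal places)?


Efficiency = damage / mana
= 80 / 15
= 5.33

5.33 dmg/mana


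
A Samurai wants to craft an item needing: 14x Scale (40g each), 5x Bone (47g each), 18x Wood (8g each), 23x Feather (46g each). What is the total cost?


Cost breakdown:
  Scale: 14 * 40 = 560
  Bone: 5 * 47 = 235
  Wood: 18 * 8 = 144
  Feather: 23 * 46 = 1058
Total = 560 + 235 + 144 + 1058 = 1997

1997 gold


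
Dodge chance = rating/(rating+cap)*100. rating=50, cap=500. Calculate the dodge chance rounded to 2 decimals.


dodge% = 50 / (50 + 500) * 100
= 50 / 550 * 100
= 0.090909 * 100
= 9.09%

9.09%


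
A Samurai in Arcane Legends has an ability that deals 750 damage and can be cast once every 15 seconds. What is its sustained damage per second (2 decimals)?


DPS = damage / cooldown
= 750 / 15
= 50.00

50.00 DPS


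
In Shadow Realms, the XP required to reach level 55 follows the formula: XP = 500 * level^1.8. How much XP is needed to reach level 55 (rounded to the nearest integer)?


XP = 500 * level^1.8
Substitute level = 55:
XP = 500 * 55^1.8
= 500 * 1357.2281
= 678614

678614 XP


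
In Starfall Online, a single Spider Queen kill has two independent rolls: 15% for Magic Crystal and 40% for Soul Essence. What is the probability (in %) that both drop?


For independent events, P(both) = P(A) * P(B)
= 15% * 40%
= 600 / 100 %
= 6.0%

6.0%


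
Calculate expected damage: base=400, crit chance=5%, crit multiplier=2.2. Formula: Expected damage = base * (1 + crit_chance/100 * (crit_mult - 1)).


E[dmg] = base * (1 + crit_chance * (crit_mult - 1))
cc as decimal = 5/100 = 0.05
cm - 1 = 2.2 - 1 = 1.2
Bonus factor = 0.05 * 1.2 = 0.06
Total multiplier = 1 + 0.06 = 1.06
Expected damage = 400 * 1.06 = 424.00

424.00 damage


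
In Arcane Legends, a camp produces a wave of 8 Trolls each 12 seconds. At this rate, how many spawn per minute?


Spawns per minute = count * (60 / interval)
= 8 * (60 / 12)
= 8 * 5.0
= 40.0

40.0 per minute


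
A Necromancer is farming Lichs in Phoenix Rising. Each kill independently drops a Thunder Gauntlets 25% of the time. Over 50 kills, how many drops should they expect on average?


Expected drops = kills * (drop_rate / 100)
= 50 * (25 / 100)
= 50 * 0.25
= 12.5

12.5 drops


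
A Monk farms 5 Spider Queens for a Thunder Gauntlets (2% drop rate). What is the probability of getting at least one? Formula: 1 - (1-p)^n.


P(at least one) = 1 - P(none) = 1 - (1-p)^n
p = 2/100 = 0.02
1 - p = 0.98
(1 - p)^5 = 0.98^5 = 0.903921
P(at least one) = 1 - 0.903921 = 0.0961

0.0961


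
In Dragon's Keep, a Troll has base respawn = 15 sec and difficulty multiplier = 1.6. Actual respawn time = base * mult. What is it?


Respawn time = base * multiplier
= 15 * 1.6
= 24.0 seconds

24.0 seconds


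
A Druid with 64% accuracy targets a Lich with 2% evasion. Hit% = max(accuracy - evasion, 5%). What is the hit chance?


accuracy - evasion = 64 - 2 = 62
Apply floor: max(62, 5) = 62
Hit chance = 62%

62%


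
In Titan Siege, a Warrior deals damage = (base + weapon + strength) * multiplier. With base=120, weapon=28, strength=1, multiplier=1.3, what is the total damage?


Sum base + weapon + str = 120 + 28 + 1 = 149
Multiply by 1.3:
149 * 1.3 = 193.7

193.7 damage


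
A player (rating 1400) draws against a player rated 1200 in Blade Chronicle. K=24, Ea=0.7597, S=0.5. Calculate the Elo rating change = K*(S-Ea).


Elo update: delta = K * (S - Ea), where S = 0.5 (draws)
S - Ea = 0.5 - 0.7597 = -0.2597
Rating change = 24 * -0.2597
= -6.23

-6.23 rating points


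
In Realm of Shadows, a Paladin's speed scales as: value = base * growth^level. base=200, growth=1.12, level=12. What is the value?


value = base * growth^level
= 200 * 1.12^12
= 200 * 3.895976
= 779.20

779.20 speed


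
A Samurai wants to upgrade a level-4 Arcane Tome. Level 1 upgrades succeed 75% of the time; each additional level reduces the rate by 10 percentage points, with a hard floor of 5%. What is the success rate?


raw_rate = 75 - 10 * (4 - 1)
= 75 - 10 * 3
= 75 - 30
= 45
Apply floor: max(45, 5) = 45%

45%


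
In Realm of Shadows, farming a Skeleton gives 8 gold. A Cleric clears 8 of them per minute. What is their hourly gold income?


Gold per minute = 8 * 8 = 64
Gold per hour = 64 * 60 = 3840

3840 gold/hour


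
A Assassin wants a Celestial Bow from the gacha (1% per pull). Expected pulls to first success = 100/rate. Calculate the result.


Expected pulls for a geometric distribution = 1/p = 100 / rate%
= 100 / 1
= 100.0

100.0 pulls


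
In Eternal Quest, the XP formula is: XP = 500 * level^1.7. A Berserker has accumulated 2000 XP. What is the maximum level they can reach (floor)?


XP = 500 * level^1.7, so level = (XP / 500)^(1/1.7)
= (2000 / 500)^(1/1.7)
= 4.0^0.5882
= 2.2602
Floor: level = 2

level 2


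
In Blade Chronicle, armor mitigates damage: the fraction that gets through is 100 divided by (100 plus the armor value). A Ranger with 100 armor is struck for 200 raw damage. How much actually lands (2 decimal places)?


actual = 200 * 100 / (100 + 100)
= 200 * 100 / 200
= 20000 / 200
= 100.00

100.00 damage


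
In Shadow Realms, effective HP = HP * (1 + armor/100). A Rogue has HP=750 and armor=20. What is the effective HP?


EHP = 750 * (1 + 20/100)
= 750 * (1 + 0.2)
= 750 * 1.2
= 900.0

900.0 EHP


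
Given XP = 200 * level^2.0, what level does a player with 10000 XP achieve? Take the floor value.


XP = 200 * level^2.0, so level = (XP / 200)^(1/2.0)
= (10000 / 200)^(1/2.0)
= 50.0^0.5
= 7.0711
Floor: level = 7

level 7


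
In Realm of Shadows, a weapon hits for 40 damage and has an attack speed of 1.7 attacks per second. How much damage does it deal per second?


DPS = damage * attack_speed
= 40 * 1.7
= 68.0

68.0 DPS


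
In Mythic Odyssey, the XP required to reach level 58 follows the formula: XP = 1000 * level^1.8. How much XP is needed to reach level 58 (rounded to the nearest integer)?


XP = 1000 * level^1.8
Substitute level = 58:
XP = 1000 * 58^1.8
= 1000 * 1493.3802
= 1493380

1493380 XP


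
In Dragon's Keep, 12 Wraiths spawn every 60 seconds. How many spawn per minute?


Spawns per minute = count * (60 / interval)
= 12 * (60 / 60)
= 12 * 1.0
= 12.0

12.0 per minute


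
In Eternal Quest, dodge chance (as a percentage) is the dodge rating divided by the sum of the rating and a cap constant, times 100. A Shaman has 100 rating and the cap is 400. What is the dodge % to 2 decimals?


dodge% = 100 / (100 + 400) * 100
= 100 / 500 * 100
= 0.2 * 100
= 20.00%

20.00%


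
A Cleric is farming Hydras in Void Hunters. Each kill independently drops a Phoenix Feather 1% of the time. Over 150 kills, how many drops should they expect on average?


Expected drops = kills * (drop_rate / 100)
= 150 * (1 / 100)
= 150 * 0.01
= 1.5

1.5 drops


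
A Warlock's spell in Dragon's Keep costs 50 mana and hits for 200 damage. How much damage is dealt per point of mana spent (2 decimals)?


Efficiency = damage / mana
= 200 / 50
= 4.00

4.00 dmg/mana


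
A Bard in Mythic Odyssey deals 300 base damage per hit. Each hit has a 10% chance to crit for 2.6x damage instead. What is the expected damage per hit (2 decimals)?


E[dmg] = base * (1 + crit_chance * (crit_mult - 1))
cc as decimal = 10/100 = 0.1
cm - 1 = 2.6 - 1 = 1.6
Bonus factor = 0.1 * 1.6 = 0.16
Total multiplier = 1 + 0.16 = 1.16
Expected damage = 300 * 1.16 = 348.00

348.00 damage


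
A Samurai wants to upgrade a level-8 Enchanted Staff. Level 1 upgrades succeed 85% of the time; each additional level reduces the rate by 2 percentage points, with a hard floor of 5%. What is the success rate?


raw_rate = 85 - 2 * (8 - 1)
= 85 - 2 * 7
= 85 - 14
= 71
Apply floor: max(71, 5) = 71%

71%


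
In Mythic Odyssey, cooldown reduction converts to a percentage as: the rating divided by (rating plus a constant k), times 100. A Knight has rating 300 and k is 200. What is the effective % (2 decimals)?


effective% = rating / (rating + k) * 100
= 300 / (300 + 200) * 100
= 300 / 500 * 100
= 0.6 * 100
= 60.00%

60.00%


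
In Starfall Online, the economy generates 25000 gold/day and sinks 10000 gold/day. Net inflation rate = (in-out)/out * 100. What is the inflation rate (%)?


Net gold = 25000 - 10000 = 15000
Inflation rate = net / sunk * 100 = 15000 / 10000 * 100
= 1.5 * 100
= 150.00%

150.00%


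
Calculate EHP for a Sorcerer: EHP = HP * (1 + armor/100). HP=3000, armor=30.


EHP = 3000 * (1 + 30/100)
= 3000 * (1 + 0.3)
= 3000 * 1.3
= 3900.0

3900.0 EHP


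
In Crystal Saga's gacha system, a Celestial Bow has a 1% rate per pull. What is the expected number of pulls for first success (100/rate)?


Expected pulls for a geometric distribution = 1/p = 100 / rate%
= 100 / 1
= 100.0

100.0 pulls


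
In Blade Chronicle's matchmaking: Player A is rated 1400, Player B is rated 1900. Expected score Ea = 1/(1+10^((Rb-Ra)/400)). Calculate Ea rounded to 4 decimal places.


Elo expected score: Ea = 1/(1 + 10^((Rb-Ra)/400))
Rb - Ra = 1900 - 1400 = 500
(Rb-Ra)/400 = 500/400 = 1.25
10^1.25 = 17.782794
Ea = 1/(1 + 17.782794) = 1/18.782794 = 0.0532

0.0532


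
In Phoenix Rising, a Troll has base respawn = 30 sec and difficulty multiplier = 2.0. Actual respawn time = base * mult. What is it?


Respawn time = base * multiplier
= 30 * 2.0
= 60.0 seconds

60.0 seconds


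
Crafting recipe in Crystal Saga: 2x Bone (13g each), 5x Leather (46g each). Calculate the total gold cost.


Cost breakdown:
  Bone: 2 * 13 = 26
  Leather: 5 * 46 = 230
Total = 26 + 230 = 256

256 gold


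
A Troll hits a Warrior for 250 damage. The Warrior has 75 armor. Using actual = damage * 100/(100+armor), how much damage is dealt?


actual = 250 * 100 / (100 + 75)
= 250 * 100 / 175
= 25000 / 175
= 142.86

142.86 damage
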